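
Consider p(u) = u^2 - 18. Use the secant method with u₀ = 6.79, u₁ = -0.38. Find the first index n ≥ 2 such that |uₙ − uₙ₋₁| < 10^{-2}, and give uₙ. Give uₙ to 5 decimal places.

p(6.79) = 28.1041000, p(-0.38) = -17.8556000
u₂ = -0.3800000 − (-17.8556000)·(-7.1700000)/(-45.9597000) = 2.4055850;  |Δ| = 2.7855850
p(2.4055850) = -12.2131607
u₃ = 2.4055850 − (-12.2131607)·(2.7855850)/(5.6424393) = 8.4350336;  |Δ| = 6.0294486
p(8.4350336) = 53.1497915
u₄ = 8.4350336 − 53.1497915·(6.0294486)/(65.3629522) = 3.5321961;  |Δ| = 4.9028375
p(3.5321961) = -5.5235909
u₅ = 3.5321961 − (-5.5235909)·(-4.9028375)/(-58.6733824) = 3.9937558;  |Δ| = 0.4615597
p(3.9937558) = -2.0499148
u₆ = 3.9937558 − (-2.0499148)·(0.4615597)/(3.4736761) = 4.2661352;  |Δ| = 0.2723795
p(4.2661352) = 0.1999100
u₇ = 4.2661352 − 0.1999100·(0.2723795)/(2.2498248) = 4.2419328;  |Δ| = 0.0242025
p(4.2419328) = -0.0060065
u₈ = 4.2419328 − (-0.0060065)·(-0.0242025)/(-0.2059165) = 4.2426387;  |Δ| = 0.0007060
|u₈ − u₇| = 0.0007060 < 10^{-2}

n = 8, uₙ = 4.24264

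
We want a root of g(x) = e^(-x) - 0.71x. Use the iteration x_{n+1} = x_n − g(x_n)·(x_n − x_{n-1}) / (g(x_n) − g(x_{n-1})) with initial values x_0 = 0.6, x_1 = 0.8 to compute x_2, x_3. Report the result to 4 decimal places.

g(0.6) = 0.122812, g(0.8) = -0.118671
x_2 = 0.800000 − (-0.118671)·(0.800000 − 0.600000) / (-0.118671 − 0.122812) = 0.800000 − (-0.023734)/(-0.241483) = 0.701715
g(0.701715) = -0.002483
x_3 = 0.701715 − (-0.002483)·(0.701715 − 0.800000) / (-0.002483 − (-0.118671)) = 0.701715 − (0.000244)/(0.116188) = 0.699614

0.7017, 0.6996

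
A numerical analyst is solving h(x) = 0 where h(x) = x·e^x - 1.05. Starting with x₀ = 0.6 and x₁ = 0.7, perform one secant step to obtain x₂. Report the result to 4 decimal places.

0.5863

h(0.6) = 0.043271, h(0.7) = 0.359627
x₂ = 0.700000 − 0.359627·(0.700000 − 0.600000) / (0.359627 − 0.043271) = 0.700000 − (0.035963)/(0.316356) = 0.586322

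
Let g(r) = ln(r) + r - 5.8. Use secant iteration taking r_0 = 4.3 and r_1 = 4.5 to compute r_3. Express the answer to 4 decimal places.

4.3336

g(4.3) = -0.041385, g(4.5) = 0.204077
r_2 = 4.500000 − 0.204077·(4.500000 − 4.300000) / (0.204077 − (-0.041385)) = 4.500000 − (0.040815)/(0.245462) = 4.333720
g(4.333720) = 0.000146
r_3 = 4.333720 − 0.000146·(4.333720 − 4.500000) / (0.000146 − 0.204077) = 4.333720 − (-0.000024)/(-0.203931) = 4.333601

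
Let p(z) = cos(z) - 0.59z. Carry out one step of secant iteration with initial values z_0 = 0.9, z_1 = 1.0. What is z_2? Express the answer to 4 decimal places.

0.9646

p(0.9) = 0.090610, p(1.0) = -0.049698
z_2 = 1.000000 − (-0.049698)·(1.000000 − 0.900000) / (-0.049698 − 0.090610) = 1.000000 − (-0.004970)/(-0.140308) = 0.964579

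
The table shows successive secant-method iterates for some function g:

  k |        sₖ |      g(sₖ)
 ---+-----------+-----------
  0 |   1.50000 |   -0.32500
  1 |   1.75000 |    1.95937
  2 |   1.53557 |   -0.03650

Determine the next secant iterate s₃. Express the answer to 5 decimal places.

1.53949

s₃ = 1.53557 − (-0.03650)·(1.53557 − 1.75000) / (-0.03650 − 1.95937)
   = 1.53557 − (0.0078267)/(-1.9958700) = 1.5394914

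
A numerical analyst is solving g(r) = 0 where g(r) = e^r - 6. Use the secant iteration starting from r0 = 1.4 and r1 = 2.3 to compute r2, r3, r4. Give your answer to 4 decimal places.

1.6957, 1.7691, 1.7929

g(1.4) = -1.944800, g(2.3) = 3.974182
r2 = 2.300000 − 3.974182·(2.300000 − 1.400000) / (3.974182 − (-1.944800)) = 2.300000 − (3.576764)/(5.918982) = 1.695713
g(1.695713) = -0.549469
r3 = 1.695713 − (-0.549469)·(1.695713 − 2.300000) / (-0.549469 − 3.974182) = 1.695713 − (0.332037)/(-4.523652) = 1.769113
g(1.769113) = -0.134350
r4 = 1.769113 − (-0.134350)·(1.769113 − 1.695713) / (-0.134350 − (-0.549469)) = 1.769113 − (-0.009861)/(0.415119) = 1.792869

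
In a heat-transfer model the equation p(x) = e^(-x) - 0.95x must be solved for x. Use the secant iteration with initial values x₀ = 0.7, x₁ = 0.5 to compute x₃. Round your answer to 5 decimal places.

0.58593

p(0.7) = -0.1684147, p(0.5) = 0.1315307
x₂ = 0.5000000 − 0.1315307·(0.5000000 − 0.7000000) / (0.1315307 − (-0.1684147)) = 0.5000000 − (-0.0263061)/(0.2999454) = 0.5877031
p(0.5877031) = -0.0027159
x₃ = 0.5877031 − (-0.0027159)·(0.5877031 − 0.5000000) / (-0.0027159 − 0.1315307) = 0.5877031 − (-0.0002382)/(-0.1342466) = 0.5859288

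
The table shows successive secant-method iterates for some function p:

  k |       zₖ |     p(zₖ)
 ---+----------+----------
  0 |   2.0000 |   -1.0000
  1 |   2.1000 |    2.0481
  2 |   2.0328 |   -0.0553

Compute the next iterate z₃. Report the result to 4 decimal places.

2.0346

z₃ = 2.0328 − (-0.0553)·(2.0328 − 2.1000) / (-0.0553 − 2.0481)
   = 2.0328 − (0.003716)/(-2.103400) = 2.034567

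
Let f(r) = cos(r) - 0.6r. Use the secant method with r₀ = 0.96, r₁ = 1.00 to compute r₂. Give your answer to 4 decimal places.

0.9583

f(0.96) = -0.002480, f(1.00) = -0.059698
r₂ = 1.000000 − (-0.059698)·(1.000000 − 0.960000) / (-0.059698 − (-0.002480)) = 1.000000 − (-0.002388)/(-0.057218) = 0.958266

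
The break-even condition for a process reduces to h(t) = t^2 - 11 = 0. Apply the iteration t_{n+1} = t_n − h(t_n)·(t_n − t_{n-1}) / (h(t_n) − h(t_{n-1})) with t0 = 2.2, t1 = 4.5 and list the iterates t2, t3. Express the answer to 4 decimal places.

h(2.2) = -6.160000, h(4.5) = 9.250000
t2 = 4.500000 − 9.250000·(4.500000 − 2.200000) / (9.250000 − (-6.160000)) = 4.500000 − (21.275000)/(15.410000) = 3.119403
h(3.119403) = -1.269325
t3 = 3.119403 − (-1.269325)·(3.119403 − 4.500000) / (-1.269325 − 9.250000) = 3.119403 − (1.752426)/(-10.519325) = 3.285994

3.1194, 3.2860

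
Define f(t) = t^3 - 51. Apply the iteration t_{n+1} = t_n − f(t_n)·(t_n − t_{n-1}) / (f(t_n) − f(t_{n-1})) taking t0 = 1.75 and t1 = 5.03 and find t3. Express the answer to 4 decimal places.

f(1.75) = -45.640625, f(5.03) = 76.263527
t2 = 5.030000 − 76.263527·(5.030000 − 1.750000) / (76.263527 − (-45.640625)) = 5.030000 − (250.144369)/(121.904152) = 2.978024
f(2.978024) = -24.589011
t3 = 2.978024 − (-24.589011)·(2.978024 − 5.030000) / (-24.589011 − 76.263527) = 2.978024 − (50.456054)/(-100.852538) = 3.478320

3.4783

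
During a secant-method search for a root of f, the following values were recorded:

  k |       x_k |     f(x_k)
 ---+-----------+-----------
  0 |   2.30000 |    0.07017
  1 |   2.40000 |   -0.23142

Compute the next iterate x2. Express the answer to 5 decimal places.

2.32327

x2 = 2.40000 − (-0.23142)·(2.40000 − 2.30000) / (-0.23142 − 0.07017)
   = 2.40000 − (-0.0231420)/(-0.3015900) = 2.3232667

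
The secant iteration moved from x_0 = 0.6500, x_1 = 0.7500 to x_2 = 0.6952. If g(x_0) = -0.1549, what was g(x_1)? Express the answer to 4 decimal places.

The secant line through (0.6500, -0.1549) and (0.7500, g(x_1)) crosses zero at x_2 = 0.6952.
So (0.6500, -0.1549), (0.7500, g(x_1)), (0.6952, 0) are collinear:
g(x_1) = -0.1549 · (0.7500 − 0.6952) / (0.6500 − 0.6952) = -0.1549 · (0.054800)/(-0.045200) = 0.187799

0.1878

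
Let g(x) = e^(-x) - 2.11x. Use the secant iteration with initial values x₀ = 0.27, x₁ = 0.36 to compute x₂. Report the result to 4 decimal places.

0.3382

g(0.27) = 0.193679, g(0.36) = -0.061924
x₂ = 0.360000 − (-0.061924)·(0.360000 − 0.270000) / (-0.061924 − 0.193679) = 0.360000 − (-0.005573)/(-0.255603) = 0.338196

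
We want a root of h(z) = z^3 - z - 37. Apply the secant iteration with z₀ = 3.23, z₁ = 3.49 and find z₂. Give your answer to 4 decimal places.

h(3.23) = -6.531733, h(3.49) = 2.018549
z₂ = 3.490000 − 2.018549·(3.490000 − 3.230000) / (2.018549 − (-6.531733)) = 3.490000 − (0.524823)/(8.550282) = 3.428619

3.4286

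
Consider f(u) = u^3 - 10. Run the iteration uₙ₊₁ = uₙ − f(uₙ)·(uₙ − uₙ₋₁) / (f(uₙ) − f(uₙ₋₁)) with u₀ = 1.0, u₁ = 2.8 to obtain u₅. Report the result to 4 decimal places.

f(1.0) = -9.000000, f(2.8) = 11.952000
u₂ = 2.800000 − 11.952000·(2.800000 − 1.000000) / (11.952000 − (-9.000000)) = 2.800000 − (21.513600)/(20.952000) = 1.773196
f(1.773196) = -4.424676
u₃ = 1.773196 − (-4.424676)·(1.773196 − 2.800000) / (-4.424676 − 11.952000) = 1.773196 − (4.543275)/(-16.376676) = 2.050619
f(2.050619) = -1.377063
u₄ = 2.050619 − (-1.377063)·(2.050619 − 1.773196) / (-1.377063 − (-4.424676)) = 2.050619 − (-0.382030)/(3.047612) = 2.175973
f(2.175973) = 0.302927
u₅ = 2.175973 − 0.302927·(2.175973 − 2.050619) / (0.302927 − (-1.377063)) = 2.175973 − (0.037973)/(1.679991) = 2.153370

2.1534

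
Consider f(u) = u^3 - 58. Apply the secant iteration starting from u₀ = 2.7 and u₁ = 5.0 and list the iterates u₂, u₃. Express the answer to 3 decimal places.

f(2.7) = -38.31700, f(5.0) = 67.00000
u₂ = 5.00000 − 67.00000·(5.00000 − 2.70000) / (67.00000 − (-38.31700)) = 5.00000 − (154.10000)/(105.31700) = 3.53680
f(3.53680) = -13.75839
u₃ = 3.53680 − (-13.75839)·(3.53680 − 5.00000) / (-13.75839 − 67.00000) = 3.53680 − (20.13130)/(-80.75839) = 3.78608

3.537, 3.786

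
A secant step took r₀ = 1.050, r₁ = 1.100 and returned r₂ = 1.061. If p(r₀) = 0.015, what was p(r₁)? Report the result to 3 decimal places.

The secant line through (1.050, 0.015) and (1.100, p(r₁)) crosses zero at r₂ = 1.061.
So (1.050, 0.015), (1.100, p(r₁)), (1.061, 0) are collinear:
p(r₁) = 0.015 · (1.100 − 1.061) / (1.050 − 1.061) = 0.015 · (0.03900)/(-0.01100) = -0.05318

-0.053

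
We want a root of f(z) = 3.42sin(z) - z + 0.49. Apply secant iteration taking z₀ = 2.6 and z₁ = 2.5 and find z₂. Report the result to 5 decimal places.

2.50958

f(2.6) = -0.3469853, f(2.5) = 0.0367747
z₂ = 2.5000000 − 0.0367747·(2.5000000 − 2.6000000) / (0.0367747 − (-0.3469853)) = 2.5000000 − (-0.0036775)/(0.3837600) = 2.5095827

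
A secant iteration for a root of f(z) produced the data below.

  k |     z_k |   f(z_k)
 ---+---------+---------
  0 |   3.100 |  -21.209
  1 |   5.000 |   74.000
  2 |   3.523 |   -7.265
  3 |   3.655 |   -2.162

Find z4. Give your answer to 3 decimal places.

3.711

z4 = 3.655 − (-2.162)·(3.655 − 3.523) / (-2.162 − (-7.265))
   = 3.655 − (-0.28538)/(5.10300) = 3.71092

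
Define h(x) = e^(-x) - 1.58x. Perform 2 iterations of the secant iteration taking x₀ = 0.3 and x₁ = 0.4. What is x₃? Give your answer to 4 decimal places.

h(0.3) = 0.266818, h(0.4) = 0.038320
x₂ = 0.400000 − 0.038320·(0.400000 − 0.300000) / (0.038320 − 0.266818) = 0.400000 − (0.003832)/(-0.228498) = 0.416770
h(0.416770) = 0.000675
x₃ = 0.416770 − 0.000675·(0.416770 − 0.400000) / (0.000675 − 0.038320) = 0.416770 − (0.000011)/(-0.037645) = 0.417071

0.4171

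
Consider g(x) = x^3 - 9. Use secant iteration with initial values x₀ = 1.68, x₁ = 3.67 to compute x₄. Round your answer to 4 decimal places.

g(1.68) = -4.258368, g(3.67) = 40.430863
x₂ = 3.670000 − 40.430863·(3.670000 − 1.680000) / (40.430863 − (-4.258368)) = 3.670000 − (80.457417)/(44.689231) = 1.869624
g(1.869624) = -2.464740
x₃ = 1.869624 − (-2.464740)·(1.869624 − 3.670000) / (-2.464740 − 40.430863) = 1.869624 − (4.437459)/(-42.895603) = 1.973072
g(1.973072) = -1.318806
x₄ = 1.973072 − (-1.318806)·(1.973072 − 1.869624) / (-1.318806 − (-2.464740)) = 1.973072 − (-0.136428)/(1.145935) = 2.092126

2.0921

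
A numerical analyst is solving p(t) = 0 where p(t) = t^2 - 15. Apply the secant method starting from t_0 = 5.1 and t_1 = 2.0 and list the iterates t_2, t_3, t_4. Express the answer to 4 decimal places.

p(5.1) = 11.010000, p(2.0) = -11.000000
t_2 = 2.000000 − (-11.000000)·(2.000000 − 5.100000) / (-11.000000 − 11.010000) = 2.000000 − (34.100000)/(-22.010000) = 3.549296
p(3.549296) = -2.402500
t_3 = 3.549296 − (-2.402500)·(3.549296 − 2.000000) / (-2.402500 − (-11.000000)) = 3.549296 − (-3.722182)/(8.597500) = 3.982234
p(3.982234) = 0.858184
t_4 = 3.982234 − 0.858184·(3.982234 − 3.549296) / (0.858184 − (-2.402500)) = 3.982234 − (0.371540)/(3.260683) = 3.868288

3.5493, 3.9822, 3.8683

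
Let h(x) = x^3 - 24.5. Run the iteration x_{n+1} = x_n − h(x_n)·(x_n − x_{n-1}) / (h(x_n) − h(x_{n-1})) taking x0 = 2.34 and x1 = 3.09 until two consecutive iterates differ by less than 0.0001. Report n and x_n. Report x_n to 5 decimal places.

n = 5, x_n = 2.90439

h(2.34) = -11.6870960, h(3.09) = 5.0036290
x2 = 3.0900000 − 5.0036290·(0.7500000)/(16.6907250) = 2.8651612;  |Δ| = 0.2248388
h(2.8651612) = -0.9794644
x3 = 2.8651612 − (-0.9794644)·(-0.2248388)/(-5.9830934) = 2.9019686;  |Δ| = 0.0368073
h(2.9019686) = -0.0612996
x4 = 2.9019686 − (-0.0612996)·(0.0368073)/(0.9181648) = 2.9044259;  |Δ| = 0.0024574
h(2.9044259) = 0.0008367
x5 = 2.9044259 − 0.0008367·(0.0024574)/(0.0621363) = 2.9043928;  |Δ| = 0.0000331
|x5 − x4| = 0.0000331 < 0.0001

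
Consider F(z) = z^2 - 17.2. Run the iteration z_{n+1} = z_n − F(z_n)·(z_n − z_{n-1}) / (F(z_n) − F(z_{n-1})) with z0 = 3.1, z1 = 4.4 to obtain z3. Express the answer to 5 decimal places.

F(3.1) = -7.5900000, F(4.4) = 2.1600000
z2 = 4.4000000 − 2.1600000·(4.4000000 − 3.1000000) / (2.1600000 − (-7.5900000)) = 4.4000000 − (2.8080000)/(9.7500000) = 4.1120000
F(4.1120000) = -0.2914560
z3 = 4.1120000 − (-0.2914560)·(4.1120000 − 4.4000000) / (-0.2914560 − 2.1600000) = 4.1120000 − (0.0839393)/(-2.4514560) = 4.1462406

4.14624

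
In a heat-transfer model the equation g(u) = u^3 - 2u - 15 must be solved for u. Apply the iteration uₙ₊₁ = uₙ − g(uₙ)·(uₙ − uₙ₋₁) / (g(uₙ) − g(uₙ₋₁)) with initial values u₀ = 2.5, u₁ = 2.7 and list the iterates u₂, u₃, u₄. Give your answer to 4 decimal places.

g(2.5) = -4.375000, g(2.7) = -0.717000
u₂ = 2.700000 − (-0.717000)·(2.700000 − 2.500000) / (-0.717000 − (-4.375000)) = 2.700000 − (-0.143400)/(3.658000) = 2.739202
g(2.739202) = 0.074447
u₃ = 2.739202 − 0.074447·(2.739202 − 2.700000) / (0.074447 − (-0.717000)) = 2.739202 − (0.002918)/(0.791447) = 2.735514
g(2.735514) = -0.001071
u₄ = 2.735514 − (-0.001071)·(2.735514 − 2.739202) / (-0.001071 − 0.074447) = 2.735514 − (0.000004)/(-0.075517) = 2.735567

2.7392, 2.7355, 2.7356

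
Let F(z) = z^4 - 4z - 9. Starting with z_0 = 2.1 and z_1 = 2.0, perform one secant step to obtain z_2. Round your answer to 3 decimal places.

F(2.1) = 2.04810, F(2.0) = -1.00000
z_2 = 2.00000 − (-1.00000)·(2.00000 − 2.10000) / (-1.00000 − 2.04810) = 2.00000 − (0.10000)/(-3.04810) = 2.03281

2.033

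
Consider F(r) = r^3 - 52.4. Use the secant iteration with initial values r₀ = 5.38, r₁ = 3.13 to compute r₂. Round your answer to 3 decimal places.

3.521

F(5.38) = 103.32087, F(3.13) = -21.73570
r₂ = 3.13000 − (-21.73570)·(3.13000 − 5.38000) / (-21.73570 − 103.32087) = 3.13000 − (48.90533)/(-125.05657) = 3.52107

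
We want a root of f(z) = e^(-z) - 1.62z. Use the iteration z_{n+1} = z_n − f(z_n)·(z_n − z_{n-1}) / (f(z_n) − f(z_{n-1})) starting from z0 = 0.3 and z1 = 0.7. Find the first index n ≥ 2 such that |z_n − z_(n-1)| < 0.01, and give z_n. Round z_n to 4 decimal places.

f(0.3) = 0.254818, f(0.7) = -0.637415
z2 = 0.700000 − (-0.637415)·(0.400000)/(-0.892233) = 0.414238;  |Δ| = 0.285762
f(0.414238) = -0.010223
z3 = 0.414238 − (-0.010223)·(-0.285762)/(0.627192) = 0.409581;  |Δ| = 0.004658
|z3 − z2| = 0.004658 < 0.01

n = 3, z_n = 0.4096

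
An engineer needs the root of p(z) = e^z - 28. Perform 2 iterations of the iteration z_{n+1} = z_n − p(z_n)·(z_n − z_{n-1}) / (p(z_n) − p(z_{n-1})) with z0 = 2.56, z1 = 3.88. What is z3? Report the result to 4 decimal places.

p(2.56) = -15.064183, p(3.88) = 20.424215
z2 = 3.880000 − 20.424215·(3.880000 − 2.560000) / (20.424215 − (-15.064183)) = 3.880000 − (26.959964)/(35.488398) = 3.120316
p(3.120316) = -5.346460
z3 = 3.120316 − (-5.346460)·(3.120316 − 3.880000) / (-5.346460 − 20.424215) = 3.120316 − (4.061620)/(-25.770675) = 3.277922

3.2779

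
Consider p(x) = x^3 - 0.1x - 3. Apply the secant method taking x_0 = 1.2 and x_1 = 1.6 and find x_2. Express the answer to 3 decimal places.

1.439

p(1.2) = -1.39200, p(1.6) = 0.93600
x_2 = 1.60000 − 0.93600·(1.60000 − 1.20000) / (0.93600 − (-1.39200)) = 1.60000 − (0.37440)/(2.32800) = 1.43918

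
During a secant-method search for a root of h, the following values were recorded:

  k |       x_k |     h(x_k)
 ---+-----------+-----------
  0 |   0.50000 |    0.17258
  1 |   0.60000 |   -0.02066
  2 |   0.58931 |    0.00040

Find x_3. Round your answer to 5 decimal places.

x_3 = 0.58931 − 0.00040·(0.58931 − 0.60000) / (0.00040 − (-0.02066))
   = 0.58931 − (-0.0000043)/(0.0210600) = 0.5895130

0.58951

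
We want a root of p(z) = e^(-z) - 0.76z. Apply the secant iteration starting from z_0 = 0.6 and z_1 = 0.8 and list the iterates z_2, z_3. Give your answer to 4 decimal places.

p(0.6) = 0.092812, p(0.8) = -0.158671
z_2 = 0.800000 − (-0.158671)·(0.800000 − 0.600000) / (-0.158671 − 0.092812) = 0.800000 − (-0.031734)/(-0.251483) = 0.673812
p(0.673812) = -0.002335
z_3 = 0.673812 − (-0.002335)·(0.673812 − 0.800000) / (-0.002335 − (-0.158671)) = 0.673812 − (0.000295)/(0.156336) = 0.671927

0.6738, 0.6719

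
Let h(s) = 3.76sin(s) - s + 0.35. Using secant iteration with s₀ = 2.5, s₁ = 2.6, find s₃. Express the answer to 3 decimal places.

h(2.5) = 0.10026, h(2.6) = -0.31171
s₂ = 2.60000 − (-0.31171)·(2.60000 − 2.50000) / (-0.31171 − 0.10026) = 2.60000 − (-0.03117)/(-0.41197) = 2.52434
h(2.52434) = 0.00195
s₃ = 2.52434 − 0.00195·(2.52434 − 2.60000) / (0.00195 − (-0.31171)) = 2.52434 − (-0.00015)/(0.31367) = 2.52481

2.525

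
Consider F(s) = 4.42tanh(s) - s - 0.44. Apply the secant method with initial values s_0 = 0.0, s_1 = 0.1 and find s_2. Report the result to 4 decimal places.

0.1292

F(0.0) = -0.440000, F(0.1) = -0.099467
s_2 = 0.100000 − (-0.099467)·(0.100000 − 0.000000) / (-0.099467 − (-0.440000)) = 0.100000 − (-0.009947)/(0.340533) = 0.129209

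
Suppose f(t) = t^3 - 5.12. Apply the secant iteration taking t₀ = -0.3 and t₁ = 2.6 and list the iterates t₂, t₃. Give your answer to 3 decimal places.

0.548, 1.132

f(-0.3) = -5.14700, f(2.6) = 12.45600
t₂ = 2.60000 − 12.45600·(2.60000 − (-0.30000)) / (12.45600 − (-5.14700)) = 2.60000 − (36.12240)/(17.60300) = 0.54794
f(0.54794) = -4.95549
t₃ = 0.54794 − (-4.95549)·(0.54794 − 2.60000) / (-4.95549 − 12.45600) = 0.54794 − (10.16895)/(-17.41149) = 1.13198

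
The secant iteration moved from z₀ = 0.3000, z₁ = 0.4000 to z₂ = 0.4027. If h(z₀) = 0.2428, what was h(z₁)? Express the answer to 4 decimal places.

The secant line through (0.3000, 0.2428) and (0.4000, h(z₁)) crosses zero at z₂ = 0.4027.
So (0.3000, 0.2428), (0.4000, h(z₁)), (0.4027, 0) are collinear:
h(z₁) = 0.2428 · (0.4000 − 0.4027) / (0.3000 − 0.4027) = 0.2428 · (-0.002700)/(-0.102700) = 0.006383

0.0064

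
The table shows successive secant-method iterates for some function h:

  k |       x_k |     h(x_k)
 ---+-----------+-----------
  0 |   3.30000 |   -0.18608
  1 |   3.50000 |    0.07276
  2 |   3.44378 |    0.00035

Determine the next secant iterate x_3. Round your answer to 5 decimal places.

3.44351

x_3 = 3.44378 − 0.00035·(3.44378 − 3.50000) / (0.00035 − 0.07276)
   = 3.44378 − (-0.0000197)/(-0.0724100) = 3.4435083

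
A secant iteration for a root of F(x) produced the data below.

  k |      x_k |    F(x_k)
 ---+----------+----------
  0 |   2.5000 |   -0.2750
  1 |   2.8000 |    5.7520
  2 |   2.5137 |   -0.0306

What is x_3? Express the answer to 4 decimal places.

x_3 = 2.5137 − (-0.0306)·(2.5137 − 2.8000) / (-0.0306 − 5.7520)
   = 2.5137 − (0.008761)/(-5.782600) = 2.515215

2.5152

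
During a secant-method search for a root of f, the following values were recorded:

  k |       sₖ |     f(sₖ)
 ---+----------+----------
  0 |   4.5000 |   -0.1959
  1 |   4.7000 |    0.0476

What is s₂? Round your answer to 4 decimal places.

s₂ = 4.7000 − 0.0476·(4.7000 − 4.5000) / (0.0476 − (-0.1959))
   = 4.7000 − (0.009520)/(0.243500) = 4.660903

4.6609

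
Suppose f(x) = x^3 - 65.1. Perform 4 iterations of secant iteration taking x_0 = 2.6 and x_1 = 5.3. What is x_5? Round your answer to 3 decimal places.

f(2.6) = -47.52400, f(5.3) = 83.77700
x_2 = 5.30000 − 83.77700·(5.30000 − 2.60000) / (83.77700 − (-47.52400)) = 5.30000 − (226.19790)/(131.30100) = 3.57726
f(3.57726) = -19.32268
x_3 = 3.57726 − (-19.32268)·(3.57726 − 5.30000) / (-19.32268 − 83.77700) = 3.57726 − (33.28801)/(-103.09968) = 3.90013
f(3.90013) = -5.77511
x_4 = 3.90013 − (-5.77511)·(3.90013 − 3.57726) / (-5.77511 − (-19.32268)) = 3.90013 − (-1.86462)/(13.54757) = 4.03776
f(4.03776) = 0.72985
x_5 = 4.03776 − 0.72985·(4.03776 − 3.90013) / (0.72985 − (-5.77511)) = 4.03776 − (0.10045)/(6.50497) = 4.02232

4.022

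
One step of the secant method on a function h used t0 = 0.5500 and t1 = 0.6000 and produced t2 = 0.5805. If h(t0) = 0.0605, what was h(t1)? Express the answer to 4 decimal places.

-0.0387

The secant line through (0.5500, 0.0605) and (0.6000, h(t1)) crosses zero at t2 = 0.5805.
So (0.5500, 0.0605), (0.6000, h(t1)), (0.5805, 0) are collinear:
h(t1) = 0.0605 · (0.6000 − 0.5805) / (0.5500 − 0.5805) = 0.0605 · (0.019500)/(-0.030500) = -0.038680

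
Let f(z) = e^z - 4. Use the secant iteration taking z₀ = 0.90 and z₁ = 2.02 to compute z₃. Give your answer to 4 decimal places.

1.3439

f(0.90) = -1.540397, f(2.02) = 3.538325
z₂ = 2.020000 − 3.538325·(2.020000 − 0.900000) / (3.538325 − (-1.540397)) = 2.020000 − (3.962924)/(5.078722) = 1.239701
f(1.239701) = -0.545421
z₃ = 1.239701 − (-0.545421)·(1.239701 − 2.020000) / (-0.545421 − 3.538325) = 1.239701 − (0.425592)/(-4.083746) = 1.343917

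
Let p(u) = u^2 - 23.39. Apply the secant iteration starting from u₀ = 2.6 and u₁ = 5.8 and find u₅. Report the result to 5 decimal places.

4.83632

p(2.6) = -16.6300000, p(5.8) = 10.2500000
u₂ = 5.8000000 − 10.2500000·(5.8000000 − 2.6000000) / (10.2500000 − (-16.6300000)) = 5.8000000 − (32.8000000)/(26.8800000) = 4.5797619
p(4.5797619) = -2.4157809
u₃ = 4.5797619 − (-2.4157809)·(4.5797619 − 5.8000000) / (-2.4157809 − 10.2500000) = 4.5797619 − (2.9478279)/(-12.6657809) = 4.8125014
p(4.8125014) = -0.2298300
u₄ = 4.8125014 − (-0.2298300)·(4.8125014 − 4.5797619) / (-0.2298300 − (-2.4157809)) = 4.8125014 − (-0.0534905)/(2.1859509) = 4.8369716
p(4.8369716) = 0.0062940
u₅ = 4.8369716 − 0.0062940·(4.8369716 − 4.8125014) / (0.0062940 − (-0.2298300)) = 4.8369716 − (0.0001540)/(0.2361239) = 4.8363193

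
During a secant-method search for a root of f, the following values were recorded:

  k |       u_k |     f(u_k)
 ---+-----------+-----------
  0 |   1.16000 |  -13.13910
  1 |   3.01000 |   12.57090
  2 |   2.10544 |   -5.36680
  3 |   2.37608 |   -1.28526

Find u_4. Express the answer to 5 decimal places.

u_4 = 2.37608 − (-1.28526)·(2.37608 − 2.10544) / (-1.28526 − (-5.36680))
   = 2.37608 − (-0.3478428)/(4.0815400) = 2.4613034

2.46130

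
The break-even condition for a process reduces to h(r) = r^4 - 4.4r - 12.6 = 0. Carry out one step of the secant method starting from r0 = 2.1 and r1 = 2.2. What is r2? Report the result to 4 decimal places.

2.1676

h(2.1) = -2.391900, h(2.2) = 1.145600
r2 = 2.200000 − 1.145600·(2.200000 − 2.100000) / (1.145600 − (-2.391900)) = 2.200000 − (0.114560)/(3.537500) = 2.167616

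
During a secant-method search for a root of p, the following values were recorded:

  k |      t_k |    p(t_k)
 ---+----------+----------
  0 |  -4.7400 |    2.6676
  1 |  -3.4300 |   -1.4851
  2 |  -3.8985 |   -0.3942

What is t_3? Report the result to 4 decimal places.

t_3 = -3.8985 − (-0.3942)·(-3.8985 − (-3.4300)) / (-0.3942 − (-1.4851))
   = -3.8985 − (0.184683)/(1.090900) = -4.067794

-4.0678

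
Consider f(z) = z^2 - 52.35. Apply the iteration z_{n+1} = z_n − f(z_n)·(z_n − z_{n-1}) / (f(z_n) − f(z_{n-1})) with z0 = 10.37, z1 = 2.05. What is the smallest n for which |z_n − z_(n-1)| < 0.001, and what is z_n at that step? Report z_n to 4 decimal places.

f(10.37) = 55.186900, f(2.05) = -48.147500
z2 = 2.050000 − (-48.147500)·(-8.320000)/(-103.334400) = 5.926610;  |Δ| = 3.876610
f(5.926610) = -17.225290
z3 = 5.926610 − (-17.225290)·(3.876610)/(30.922210) = 8.086085;  |Δ| = 2.159475
f(8.086085) = 13.034775
z4 = 8.086085 − 13.034775·(2.159475)/(30.260065) = 7.155873;  |Δ| = 0.930212
f(7.155873) = -1.143475
z5 = 7.155873 − (-1.143475)·(-0.930212)/(-14.178250) = 7.230895;  |Δ| = 0.075022
f(7.230895) = -0.064158
z6 = 7.230895 − (-0.064158)·(0.075022)/(1.079317) = 7.235354;  |Δ| = 0.004459
f(7.235354) = 0.000354
z7 = 7.235354 − 0.000354·(0.004459)/(0.064512) = 7.235330;  |Δ| = 0.000025
|z7 − z6| = 0.000025 < 0.001

n = 7, z_n = 7.2353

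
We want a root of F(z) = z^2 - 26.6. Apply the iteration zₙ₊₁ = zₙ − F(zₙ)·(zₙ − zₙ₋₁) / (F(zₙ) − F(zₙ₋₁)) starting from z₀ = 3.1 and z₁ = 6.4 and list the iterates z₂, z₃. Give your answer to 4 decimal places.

4.8884, 5.1279

F(3.1) = -16.990000, F(6.4) = 14.360000
z₂ = 6.400000 − 14.360000·(6.400000 − 3.100000) / (14.360000 − (-16.990000)) = 6.400000 − (47.388000)/(31.350000) = 4.888421
F(4.888421) = -2.703340
z₃ = 4.888421 − (-2.703340)·(4.888421 − 6.400000) / (-2.703340 − 14.360000) = 4.888421 − (4.086311)/(-17.063340) = 5.127900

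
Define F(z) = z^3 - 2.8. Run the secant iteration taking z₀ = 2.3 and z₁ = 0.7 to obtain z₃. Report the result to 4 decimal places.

1.7782

F(2.3) = 9.367000, F(0.7) = -2.457000
z₂ = 0.700000 − (-2.457000)·(0.700000 − 2.300000) / (-2.457000 − 9.367000) = 0.700000 − (3.931200)/(-11.824000) = 1.032476
F(1.032476) = -1.699373
z₃ = 1.032476 − (-1.699373)·(1.032476 − 0.700000) / (-1.699373 − (-2.457000)) = 1.032476 − (-0.565001)/(0.757627) = 1.778227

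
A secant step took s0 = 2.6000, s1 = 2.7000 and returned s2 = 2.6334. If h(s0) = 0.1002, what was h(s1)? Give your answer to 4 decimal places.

The secant line through (2.6000, 0.1002) and (2.7000, h(s1)) crosses zero at s2 = 2.6334.
So (2.6000, 0.1002), (2.7000, h(s1)), (2.6334, 0) are collinear:
h(s1) = 0.1002 · (2.7000 − 2.6334) / (2.6000 − 2.6334) = 0.1002 · (0.066600)/(-0.033400) = -0.199800

-0.1998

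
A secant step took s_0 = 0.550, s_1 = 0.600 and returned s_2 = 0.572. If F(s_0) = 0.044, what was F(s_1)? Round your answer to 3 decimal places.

-0.056

The secant line through (0.550, 0.044) and (0.600, F(s_1)) crosses zero at s_2 = 0.572.
So (0.550, 0.044), (0.600, F(s_1)), (0.572, 0) are collinear:
F(s_1) = 0.044 · (0.600 − 0.572) / (0.550 − 0.572) = 0.044 · (0.02800)/(-0.02200) = -0.05600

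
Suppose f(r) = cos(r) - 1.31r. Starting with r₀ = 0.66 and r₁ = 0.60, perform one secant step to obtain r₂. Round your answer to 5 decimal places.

0.62071

f(0.66) = -0.0746078, f(0.60) = 0.0393356
r₂ = 0.6000000 − 0.0393356·(0.6000000 − 0.6600000) / (0.0393356 − (-0.0746078)) = 0.6000000 − (-0.0023601)/(0.1139434) = 0.6207132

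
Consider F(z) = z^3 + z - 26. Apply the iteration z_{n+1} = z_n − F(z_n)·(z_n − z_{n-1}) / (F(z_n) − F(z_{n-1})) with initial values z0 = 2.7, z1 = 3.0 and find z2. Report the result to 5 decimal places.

2.84246

F(2.7) = -3.6170000, F(3.0) = 4.0000000
z2 = 3.0000000 − 4.0000000·(3.0000000 − 2.7000000) / (4.0000000 − (-3.6170000)) = 3.0000000 − (1.2000000)/(7.6170000) = 2.8424577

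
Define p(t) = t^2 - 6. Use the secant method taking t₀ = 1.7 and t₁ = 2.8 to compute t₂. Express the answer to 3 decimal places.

2.391

p(1.7) = -3.11000, p(2.8) = 1.84000
t₂ = 2.80000 − 1.84000·(2.80000 − 1.70000) / (1.84000 − (-3.11000)) = 2.80000 − (2.02400)/(4.95000) = 2.39111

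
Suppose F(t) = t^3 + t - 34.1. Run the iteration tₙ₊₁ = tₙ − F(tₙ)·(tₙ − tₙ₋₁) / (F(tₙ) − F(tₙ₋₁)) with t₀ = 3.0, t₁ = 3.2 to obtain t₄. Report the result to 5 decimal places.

3.14003

F(3.0) = -4.1000000, F(3.2) = 1.8680000
t₂ = 3.2000000 − 1.8680000·(3.2000000 − 3.0000000) / (1.8680000 − (-4.1000000)) = 3.2000000 − (0.3736000)/(5.9680000) = 3.1373995
F(3.1373995) = -0.0803136
t₃ = 3.1373995 − (-0.0803136)·(3.1373995 − 3.2000000) / (-0.0803136 − 1.8680000) = 3.1373995 − (0.0050277)/(-1.9483136) = 3.1399800
F(3.1399800) = -0.0014679
t₄ = 3.1399800 − (-0.0014679)·(3.1399800 − 3.1373995) / (-0.0014679 − (-0.0803136)) = 3.1399800 − (-0.0000038)/(0.0788457) = 3.1400280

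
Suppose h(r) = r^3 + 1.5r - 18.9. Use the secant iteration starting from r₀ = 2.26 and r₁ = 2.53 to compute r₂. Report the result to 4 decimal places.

h(2.26) = -3.966824, h(2.53) = 1.089277
r₂ = 2.530000 − 1.089277·(2.530000 − 2.260000) / (1.089277 − (-3.966824)) = 2.530000 − (0.294105)/(5.056101) = 2.471832

2.4718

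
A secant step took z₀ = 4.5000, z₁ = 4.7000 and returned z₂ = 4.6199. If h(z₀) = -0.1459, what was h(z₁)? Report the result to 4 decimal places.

The secant line through (4.5000, -0.1459) and (4.7000, h(z₁)) crosses zero at z₂ = 4.6199.
So (4.5000, -0.1459), (4.7000, h(z₁)), (4.6199, 0) are collinear:
h(z₁) = -0.1459 · (4.7000 − 4.6199) / (4.5000 − 4.6199) = -0.1459 · (0.080100)/(-0.119900) = 0.097469

0.0975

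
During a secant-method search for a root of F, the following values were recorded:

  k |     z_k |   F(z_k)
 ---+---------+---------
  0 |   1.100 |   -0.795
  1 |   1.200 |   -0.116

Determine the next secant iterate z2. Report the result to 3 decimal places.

z2 = 1.200 − (-0.116)·(1.200 − 1.100) / (-0.116 − (-0.795))
   = 1.200 − (-0.01160)/(0.67900) = 1.21708

1.217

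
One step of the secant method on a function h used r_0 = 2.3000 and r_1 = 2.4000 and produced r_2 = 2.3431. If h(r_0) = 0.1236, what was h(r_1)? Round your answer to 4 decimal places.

The secant line through (2.3000, 0.1236) and (2.4000, h(r_1)) crosses zero at r_2 = 2.3431.
So (2.3000, 0.1236), (2.4000, h(r_1)), (2.3431, 0) are collinear:
h(r_1) = 0.1236 · (2.4000 − 2.3431) / (2.3000 − 2.3431) = 0.1236 · (0.056900)/(-0.043100) = -0.163175

-0.1632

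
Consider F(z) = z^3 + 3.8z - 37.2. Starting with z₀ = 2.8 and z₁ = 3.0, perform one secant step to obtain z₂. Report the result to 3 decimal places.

F(2.8) = -4.60800, F(3.0) = 1.20000
z₂ = 3.00000 − 1.20000·(3.00000 − 2.80000) / (1.20000 − (-4.60800)) = 3.00000 − (0.24000)/(5.80800) = 2.95868

2.959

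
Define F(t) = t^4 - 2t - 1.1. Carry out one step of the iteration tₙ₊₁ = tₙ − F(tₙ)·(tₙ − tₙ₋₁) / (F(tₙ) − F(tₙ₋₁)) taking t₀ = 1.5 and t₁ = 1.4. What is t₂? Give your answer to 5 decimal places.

F(1.5) = 0.9625000, F(1.4) = -0.0584000
t₂ = 1.4000000 − (-0.0584000)·(1.4000000 − 1.5000000) / (-0.0584000 − 0.9625000) = 1.4000000 − (0.0058400)/(-1.0209000) = 1.4057204

1.40572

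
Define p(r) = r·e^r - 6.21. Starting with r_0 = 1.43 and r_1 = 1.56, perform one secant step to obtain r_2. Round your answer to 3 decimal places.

p(1.43) = -0.23446, p(1.56) = 1.21376
r_2 = 1.56000 − 1.21376·(1.56000 − 1.43000) / (1.21376 − (-0.23446)) = 1.56000 − (0.15779)/(1.44822) = 1.45105

1.451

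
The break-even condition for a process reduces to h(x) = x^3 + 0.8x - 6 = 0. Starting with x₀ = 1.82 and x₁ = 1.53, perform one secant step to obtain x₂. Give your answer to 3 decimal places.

1.659

h(1.82) = 1.48457, h(1.53) = -1.19442
x₂ = 1.53000 − (-1.19442)·(1.53000 − 1.82000) / (-1.19442 − 1.48457) = 1.53000 − (0.34638)/(-2.67899) = 1.65930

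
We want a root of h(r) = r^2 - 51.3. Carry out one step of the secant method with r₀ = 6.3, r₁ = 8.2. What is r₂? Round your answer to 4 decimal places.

h(6.3) = -11.610000, h(8.2) = 15.940000
r₂ = 8.200000 − 15.940000·(8.200000 − 6.300000) / (15.940000 − (-11.610000)) = 8.200000 − (30.286000)/(27.550000) = 7.100690

7.1007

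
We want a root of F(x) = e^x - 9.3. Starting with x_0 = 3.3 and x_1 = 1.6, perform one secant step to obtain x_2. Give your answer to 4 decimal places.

F(3.3) = 17.812639, F(1.6) = -4.346968
x_2 = 1.600000 − (-4.346968)·(1.600000 − 3.300000) / (-4.346968 − 17.812639) = 1.600000 − (7.389845)/(-22.159606) = 1.933483

1.9335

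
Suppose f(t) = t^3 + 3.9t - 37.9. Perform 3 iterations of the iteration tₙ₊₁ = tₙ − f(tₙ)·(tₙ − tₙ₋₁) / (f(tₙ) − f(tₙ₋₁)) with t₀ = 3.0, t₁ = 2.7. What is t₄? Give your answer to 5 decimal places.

f(3.0) = 0.8000000, f(2.7) = -7.6870000
t₂ = 2.7000000 − (-7.6870000)·(2.7000000 − 3.0000000) / (-7.6870000 − 0.8000000) = 2.7000000 − (2.3061000)/(-8.4870000) = 2.9717215
f(2.9717215) = -0.0666325
t₃ = 2.9717215 − (-0.0666325)·(2.9717215 − 2.7000000) / (-0.0666325 − (-7.6870000)) = 2.9717215 − (-0.0181055)/(7.6203675) = 2.9740974
f(2.9740974) = 0.0056305
t₄ = 2.9740974 − 0.0056305·(2.9740974 − 2.9717215) / (0.0056305 − (-0.0666325)) = 2.9740974 − (0.0000134)/(0.0722630) = 2.9739123

2.97391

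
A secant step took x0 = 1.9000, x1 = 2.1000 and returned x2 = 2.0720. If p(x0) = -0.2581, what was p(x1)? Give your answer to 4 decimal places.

The secant line through (1.9000, -0.2581) and (2.1000, p(x1)) crosses zero at x2 = 2.0720.
So (1.9000, -0.2581), (2.1000, p(x1)), (2.0720, 0) are collinear:
p(x1) = -0.2581 · (2.1000 − 2.0720) / (1.9000 − 2.0720) = -0.2581 · (0.028000)/(-0.172000) = 0.042016

0.0420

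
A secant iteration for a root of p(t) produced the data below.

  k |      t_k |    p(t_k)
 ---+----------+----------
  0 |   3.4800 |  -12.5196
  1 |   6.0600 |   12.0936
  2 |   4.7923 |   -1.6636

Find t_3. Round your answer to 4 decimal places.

t_3 = 4.7923 − (-1.6636)·(4.7923 − 6.0600) / (-1.6636 − 12.0936)
   = 4.7923 − (2.108946)/(-13.757200) = 4.945598

4.9456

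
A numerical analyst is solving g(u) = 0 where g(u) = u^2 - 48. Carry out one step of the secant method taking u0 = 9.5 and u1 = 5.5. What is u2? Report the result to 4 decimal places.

6.6833

g(9.5) = 42.250000, g(5.5) = -17.750000
u2 = 5.500000 − (-17.750000)·(5.500000 − 9.500000) / (-17.750000 − 42.250000) = 5.500000 − (71.000000)/(-60.000000) = 6.683333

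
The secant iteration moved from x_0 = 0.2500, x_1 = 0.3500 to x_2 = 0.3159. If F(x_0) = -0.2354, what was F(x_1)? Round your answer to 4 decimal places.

The secant line through (0.2500, -0.2354) and (0.3500, F(x_1)) crosses zero at x_2 = 0.3159.
So (0.2500, -0.2354), (0.3500, F(x_1)), (0.3159, 0) are collinear:
F(x_1) = -0.2354 · (0.3500 − 0.3159) / (0.2500 − 0.3159) = -0.2354 · (0.034100)/(-0.065900) = 0.121808

0.1218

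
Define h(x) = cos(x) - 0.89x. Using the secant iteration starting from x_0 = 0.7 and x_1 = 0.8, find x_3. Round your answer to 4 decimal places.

0.7905

h(0.7) = 0.141842, h(0.8) = -0.015293
x_2 = 0.800000 − (-0.015293)·(0.800000 − 0.700000) / (-0.015293 − 0.141842) = 0.800000 − (-0.001529)/(-0.157135) = 0.790267
h(0.790267) = 0.000317
x_3 = 0.790267 − 0.000317·(0.790267 − 0.800000) / (0.000317 − (-0.015293)) = 0.790267 − (-0.000003)/(0.015611) = 0.790465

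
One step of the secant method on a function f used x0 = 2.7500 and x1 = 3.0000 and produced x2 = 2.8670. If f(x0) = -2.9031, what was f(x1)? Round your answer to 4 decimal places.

The secant line through (2.7500, -2.9031) and (3.0000, f(x1)) crosses zero at x2 = 2.8670.
So (2.7500, -2.9031), (3.0000, f(x1)), (2.8670, 0) are collinear:
f(x1) = -2.9031 · (3.0000 − 2.8670) / (2.7500 − 2.8670) = -2.9031 · (0.133000)/(-0.117000) = 3.300105

3.3001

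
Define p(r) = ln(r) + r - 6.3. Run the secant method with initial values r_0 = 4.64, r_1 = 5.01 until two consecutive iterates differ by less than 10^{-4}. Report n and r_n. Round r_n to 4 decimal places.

n = 4, r_n = 4.7433

p(4.64) = -0.125286, p(5.01) = 0.321436
r_2 = 5.010000 − 0.321436·(0.370000)/(0.446722) = 4.743769;  |Δ| = 0.266231
p(4.743769) = 0.000601
r_3 = 4.743769 − 0.000601·(-0.266231)/(-0.320835) = 4.743270;  |Δ| = 0.000498
p(4.743270) = -0.000003
r_4 = 4.743270 − (-0.000003)·(-0.000498)/(-0.000603) = 4.743273;  |Δ| = 0.000002
|r_4 − r_3| = 0.000002 < 10^{-4}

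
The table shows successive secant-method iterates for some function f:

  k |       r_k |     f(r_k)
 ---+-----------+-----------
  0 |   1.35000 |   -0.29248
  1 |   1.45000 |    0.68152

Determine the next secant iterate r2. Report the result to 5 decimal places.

1.38003

r2 = 1.45000 − 0.68152·(1.45000 − 1.35000) / (0.68152 − (-0.29248))
   = 1.45000 − (0.0681520)/(0.9740000) = 1.3800287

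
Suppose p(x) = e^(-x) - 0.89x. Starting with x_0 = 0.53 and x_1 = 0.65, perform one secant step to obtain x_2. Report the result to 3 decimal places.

0.611

p(0.53) = 0.11690, p(0.65) = -0.05645
x_2 = 0.65000 − (-0.05645)·(0.65000 − 0.53000) / (-0.05645 − 0.11690) = 0.65000 − (-0.00677)/(-0.17336) = 0.61092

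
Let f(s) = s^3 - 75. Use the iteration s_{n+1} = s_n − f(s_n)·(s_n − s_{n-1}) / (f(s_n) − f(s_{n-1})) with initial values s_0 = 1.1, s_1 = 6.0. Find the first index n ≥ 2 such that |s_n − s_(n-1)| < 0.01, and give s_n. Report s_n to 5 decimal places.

n = 7, s_n = 4.21718

f(1.1) = -73.6690000, f(6.0) = 141.0000000
s_2 = 6.0000000 − 141.0000000·(4.9000000)/(214.6690000) = 2.7815567;  |Δ| = 3.2184433
f(2.7815567) = -53.4789349
s_3 = 2.7815567 − (-53.4789349)·(-3.2184433)/(-194.4789349) = 3.6665827;  |Δ| = 0.8850260
f(3.6665827) = -25.7070884
s_4 = 3.6665827 − (-25.7070884)·(0.8850260)/(27.7718464) = 4.4858096;  |Δ| = 0.8192268
f(4.4858096) = 15.2656485
s_5 = 4.4858096 − 15.2656485·(0.8192268)/(40.9727369) = 4.1805815;  |Δ| = 0.3052281
f(4.1805815) = -1.9348815
s_6 = 4.1805815 − (-1.9348815)·(-0.3052281)/(-17.2005300) = 4.2149165;  |Δ| = 0.0343350
f(4.2149165) = -0.1198105
s_7 = 4.2149165 − (-0.1198105)·(0.0343350)/(1.8150710) = 4.2171829;  |Δ| = 0.0022664
|s_7 − s_6| = 0.0022664 < 0.01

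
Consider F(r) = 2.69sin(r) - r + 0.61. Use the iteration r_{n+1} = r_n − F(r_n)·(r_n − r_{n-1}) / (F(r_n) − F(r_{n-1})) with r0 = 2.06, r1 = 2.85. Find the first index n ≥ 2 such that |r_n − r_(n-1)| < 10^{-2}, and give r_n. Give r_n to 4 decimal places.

F(2.06) = 0.924483, F(2.85) = -1.466684
r2 = 2.850000 − (-1.466684)·(0.790000)/(-2.391167) = 2.365433;  |Δ| = 0.484567
F(2.365433) = 0.129030
r3 = 2.365433 − 0.129030·(-0.484567)/(1.595715) = 2.404615;  |Δ| = 0.039182
F(2.404615) = 0.013206
r4 = 2.404615 − 0.013206·(0.039182)/(-0.115824) = 2.409083;  |Δ| = 0.004468
|r4 − r3| = 0.004468 < 10^{-2}

n = 4, r_n = 2.4091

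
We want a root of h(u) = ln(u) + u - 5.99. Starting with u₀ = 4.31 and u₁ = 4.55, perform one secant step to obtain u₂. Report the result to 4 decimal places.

4.4887

h(4.31) = -0.219062, h(4.55) = 0.075127
u₂ = 4.550000 − 0.075127·(4.550000 − 4.310000) / (0.075127 − (-0.219062)) = 4.550000 − (0.018031)/(0.294189) = 4.488711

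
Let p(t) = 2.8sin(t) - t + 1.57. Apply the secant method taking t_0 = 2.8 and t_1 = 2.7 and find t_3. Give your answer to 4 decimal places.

p(2.8) = -0.292033, p(2.7) = 0.066664
t_2 = 2.700000 − 0.066664·(2.700000 − 2.800000) / (0.066664 − (-0.292033)) = 2.700000 − (-0.006666)/(0.358697) = 2.718585
p(2.718585) = 0.000829
t_3 = 2.718585 − 0.000829·(2.718585 − 2.700000) / (0.000829 − 0.066664) = 2.718585 − (0.000015)/(-0.065835) = 2.718819

2.7188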